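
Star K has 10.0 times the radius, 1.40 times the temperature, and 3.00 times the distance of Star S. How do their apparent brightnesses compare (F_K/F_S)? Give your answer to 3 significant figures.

L_K/L_S = (R_K/R_S)²(T_K/T_S)⁴ = (10.0)² × (1.40)⁴ = 384.2.
F_K/F_S = (L_K/L_S)/(d_K/d_S)² = 384.2 / (3.00)² = 42.68.

42.7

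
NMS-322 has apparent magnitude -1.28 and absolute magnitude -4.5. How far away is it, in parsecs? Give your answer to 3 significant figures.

m − M = 5 log₁₀(d/10 pc)
-1.28 − (-4.5) = 3.22 = 5 log₁₀(d/10)
d = 10 × 10^(3.22/5) = 10 × 10^0.644 = 44.06 pc.

44.1 pc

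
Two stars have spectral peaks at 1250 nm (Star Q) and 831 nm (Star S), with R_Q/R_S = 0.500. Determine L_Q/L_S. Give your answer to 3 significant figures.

0.0488

Wien's law gives T ∝ 1/λ_max, so T_Q/T_S = λ_S/λ_Q = 831/1250 = 0.6648.
Then L ∝ R²T⁴ gives L_Q/L_S = (0.500)² × (0.6648)⁴ = 0.2500 × 0.1953 = 0.04883.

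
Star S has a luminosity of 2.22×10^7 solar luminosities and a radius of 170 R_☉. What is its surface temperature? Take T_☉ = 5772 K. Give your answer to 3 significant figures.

3.04×10^4 K

T/T_☉ = (L/L_☉)^(1/4) / (R/R_☉)^(1/2)
T = 5772 × (2.22×10^7)^(1/4) / √(170) = 5772 × 68.64 / 13.04 = 3.039×10^4 K.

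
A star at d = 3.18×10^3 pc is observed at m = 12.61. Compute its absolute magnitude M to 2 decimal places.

M = m − 5 log₁₀(d/10 pc) = 12.61 − 5 log₁₀(3.18×10^3/10)
  = 12.61 − 5 × 2.502 = 12.61 − 12.51 = 0.10.

0.10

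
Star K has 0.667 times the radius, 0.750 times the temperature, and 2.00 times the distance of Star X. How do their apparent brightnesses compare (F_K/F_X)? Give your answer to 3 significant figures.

L_K/L_X = (R_K/R_X)²(T_K/T_X)⁴ = (0.667)² × (0.750)⁴ = 0.1408.
F_K/F_X = (L_K/L_X)/(d_K/d_X)² = 0.1408 / (2.00)² = 0.03519.

0.0352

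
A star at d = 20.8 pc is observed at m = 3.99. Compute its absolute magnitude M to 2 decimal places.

M = m − 5 log₁₀(d/10 pc) = 3.99 − 5 log₁₀(20.8/10)
  = 3.99 − 5 × 0.318 = 3.99 − 1.59 = 2.40.

2.40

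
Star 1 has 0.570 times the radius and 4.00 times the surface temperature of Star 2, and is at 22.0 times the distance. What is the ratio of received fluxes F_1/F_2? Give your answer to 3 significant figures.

0.172

L_1/L_2 = (R_1/R_2)²(T_1/T_2)⁴ = (0.570)² × (4.00)⁴ = 83.17.
F_1/F_2 = (L_1/L_2)/(d_1/d_2)² = 83.17 / (22.0)² = 0.1718.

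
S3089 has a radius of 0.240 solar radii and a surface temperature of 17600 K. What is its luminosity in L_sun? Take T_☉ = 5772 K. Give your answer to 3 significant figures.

L/L_☉ = (R/R_☉)² (T/T_☉)⁴ = (0.240)² × (17600/5772)⁴
       = 0.05760 × (3.049)⁴ = 0.05760 × 86.45 = 4.979.

4.98 L_sun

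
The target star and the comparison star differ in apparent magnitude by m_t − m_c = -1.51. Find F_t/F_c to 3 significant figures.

F_t/F_c = 10^(−(m_t − m_c)/2.5) = 10^(1.51/2.5) = 10^0.604 = 4.018.

4.02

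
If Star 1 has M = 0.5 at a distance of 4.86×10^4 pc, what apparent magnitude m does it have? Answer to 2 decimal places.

18.93

m = M + 5 log₁₀(d/10 pc) = 0.5 + 5 log₁₀(4.86×10^4/10)
  = 0.5 + 5 × 3.687 = 0.5 + 18.43 = 18.93.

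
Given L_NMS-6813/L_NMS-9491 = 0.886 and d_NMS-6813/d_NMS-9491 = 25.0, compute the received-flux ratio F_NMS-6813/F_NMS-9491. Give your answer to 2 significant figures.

F = L/(4πd²), so F_NMS-6813/F_NMS-9491 = (L_NMS-6813/L_NMS-9491) / (d_NMS-6813/d_NMS-9491)²
= 0.886 / (25.0)² = 0.886 / 625.0 = 0.001418.

0.0014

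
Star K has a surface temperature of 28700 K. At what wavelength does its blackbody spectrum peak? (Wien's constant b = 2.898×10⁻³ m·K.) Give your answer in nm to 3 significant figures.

λ_max = b/T = 2.898×10⁻³ / 28700 = 1.01×10^-7 m = 101.0 nm.

101 nm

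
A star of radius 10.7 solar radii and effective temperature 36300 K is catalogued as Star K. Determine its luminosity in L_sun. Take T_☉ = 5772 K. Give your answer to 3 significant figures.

L/L_☉ = (R/R_☉)² (T/T_☉)⁴ = (10.7)² × (36300/5772)⁴
       = 114.5 × (6.289)⁴ = 114.5 × 1564 = 1.791×10^5.

1.79×10^5 L_sun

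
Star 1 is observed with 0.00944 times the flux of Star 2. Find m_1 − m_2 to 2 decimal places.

m_1 − m_2 = −2.5 log₁₀(F_1/F_2) = −2.5 log₁₀(0.00944) = −2.5 × (-2.025) = 5.063.

5.06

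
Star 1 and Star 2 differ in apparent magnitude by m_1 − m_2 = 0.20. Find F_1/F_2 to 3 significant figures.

0.832

F_1/F_2 = 10^(−(m_1 − m_2)/2.5) = 10^(-0.20/2.5) = 10^-0.080 = 0.8318.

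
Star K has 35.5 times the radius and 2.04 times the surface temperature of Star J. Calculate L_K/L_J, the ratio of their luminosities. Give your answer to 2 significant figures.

2.2×10^4

From the Stefan–Boltzmann law, L ∝ R²T⁴, so
L_K/L_J = (R_K/R_J)² (T_K/T_J)⁴ = (35.5)² × (2.04)⁴ = 1260 × 17.32 = 2.183×10^4.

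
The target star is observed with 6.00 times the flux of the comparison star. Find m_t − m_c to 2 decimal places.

-1.95

m_t − m_c = −2.5 log₁₀(F_t/F_c) = −2.5 log₁₀(6.00) = −2.5 × (0.778) = -1.945.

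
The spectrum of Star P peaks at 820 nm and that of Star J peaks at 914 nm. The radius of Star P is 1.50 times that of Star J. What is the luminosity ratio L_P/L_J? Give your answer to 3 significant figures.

Wien's law gives T ∝ 1/λ_max, so T_P/T_J = λ_J/λ_P = 914/820 = 1.115.
Then L ∝ R²T⁴ gives L_P/L_J = (1.50)² × (1.115)⁴ = 2.250 × 1.544 = 3.473.

3.47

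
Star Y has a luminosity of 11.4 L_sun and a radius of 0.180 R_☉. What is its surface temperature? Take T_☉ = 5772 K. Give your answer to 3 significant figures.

T/T_☉ = (L/L_☉)^(1/4) / (R/R_☉)^(1/2)
T = 5772 × (11.4)^(1/4) / √(0.180) = 5772 × 1.837 / 0.4243 = 2.500×10^4 K.

2.50×10^4 K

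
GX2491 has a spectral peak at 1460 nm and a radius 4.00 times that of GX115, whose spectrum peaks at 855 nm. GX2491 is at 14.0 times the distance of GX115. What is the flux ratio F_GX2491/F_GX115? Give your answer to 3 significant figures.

0.00960

Wien's law: T_GX2491/T_GX115 = λ_GX115/λ_GX2491 = 855/1460 = 0.5856.
L_GX2491/L_GX115 = (R_GX2491/R_GX115)²(T_GX2491/T_GX115)⁴ = (4.00)²(0.5856)⁴ = 1.882.
F_GX2491/F_GX115 = (L_GX2491/L_GX115)/(d_GX2491/d_GX115)² = 1.882/(14.0)² = 0.009601.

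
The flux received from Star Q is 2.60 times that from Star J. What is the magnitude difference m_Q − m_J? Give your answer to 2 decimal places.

m_Q − m_J = −2.5 log₁₀(F_Q/F_J) = −2.5 log₁₀(2.60) = −2.5 × (0.415) = -1.037.

-1.04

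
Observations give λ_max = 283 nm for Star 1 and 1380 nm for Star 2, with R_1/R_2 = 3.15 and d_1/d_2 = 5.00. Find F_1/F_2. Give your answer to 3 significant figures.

Wien's law: T_1/T_2 = λ_2/λ_1 = 1380/283 = 4.876.
L_1/L_2 = (R_1/R_2)²(T_1/T_2)⁴ = (3.15)²(4.876)⁴ = 5610.
F_1/F_2 = (L_1/L_2)/(d_1/d_2)² = 5610/(5.00)² = 224.4.

224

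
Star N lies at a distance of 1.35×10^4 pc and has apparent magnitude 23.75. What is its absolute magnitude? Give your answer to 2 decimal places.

M = m − 5 log₁₀(d/10 pc) = 23.75 − 5 log₁₀(1.35×10^4/10)
  = 23.75 − 5 × 3.130 = 23.75 − 15.65 = 8.10.

8.10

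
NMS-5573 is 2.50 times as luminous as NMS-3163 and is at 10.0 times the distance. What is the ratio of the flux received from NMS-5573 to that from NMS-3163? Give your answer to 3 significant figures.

0.0250

F = L/(4πd²), so F_NMS-5573/F_NMS-3163 = (L_NMS-5573/L_NMS-3163) / (d_NMS-5573/d_NMS-3163)²
= 2.50 / (10.0)² = 2.50 / 100.0 = 0.02500.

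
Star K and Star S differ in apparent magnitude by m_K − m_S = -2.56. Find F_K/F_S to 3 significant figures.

F_K/F_S = 10^(−(m_K − m_S)/2.5) = 10^(2.56/2.5) = 10^1.024 = 10.57.

10.6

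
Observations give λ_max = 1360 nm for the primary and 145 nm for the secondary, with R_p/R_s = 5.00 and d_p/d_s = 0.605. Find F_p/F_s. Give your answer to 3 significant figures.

Wien's law: T_p/T_s = λ_s/λ_p = 145/1360 = 0.1066.
L_p/L_s = (R_p/R_s)²(T_p/T_s)⁴ = (5.00)²(0.1066)⁴ = 0.003230.
F_p/F_s = (L_p/L_s)/(d_p/d_s)² = 0.003230/(0.605)² = 0.008826.

0.00883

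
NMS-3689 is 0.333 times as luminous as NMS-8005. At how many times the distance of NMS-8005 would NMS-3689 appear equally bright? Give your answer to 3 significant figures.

Equal flux requires L_NMS-3689/d_NMS-3689² = L_NMS-8005/d_NMS-8005², so d_NMS-3689/d_NMS-8005 = √(L_NMS-3689/L_NMS-8005)
= √(0.333) = 0.5771.

0.577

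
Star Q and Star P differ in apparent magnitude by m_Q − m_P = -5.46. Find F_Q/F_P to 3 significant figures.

F_Q/F_P = 10^(−(m_Q − m_P)/2.5) = 10^(5.46/2.5) = 10^2.184 = 152.8.

153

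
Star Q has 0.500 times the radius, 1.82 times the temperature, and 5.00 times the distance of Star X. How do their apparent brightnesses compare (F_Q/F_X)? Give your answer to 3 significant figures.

L_Q/L_X = (R_Q/R_X)²(T_Q/T_X)⁴ = (0.500)² × (1.82)⁴ = 2.743.
F_Q/F_X = (L_Q/L_X)/(d_Q/d_X)² = 2.743 / (5.00)² = 0.1097.

0.110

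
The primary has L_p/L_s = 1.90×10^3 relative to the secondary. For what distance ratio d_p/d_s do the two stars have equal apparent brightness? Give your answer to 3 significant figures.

Equal flux requires L_p/d_p² = L_s/d_s², so d_p/d_s = √(L_p/L_s)
= √(1.90×10^3) = 43.59.

43.6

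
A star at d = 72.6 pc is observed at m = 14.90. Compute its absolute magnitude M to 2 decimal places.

10.60

M = m − 5 log₁₀(d/10 pc) = 14.90 − 5 log₁₀(72.6/10)
  = 14.90 − 5 × 0.861 = 14.90 − 4.30 = 10.60.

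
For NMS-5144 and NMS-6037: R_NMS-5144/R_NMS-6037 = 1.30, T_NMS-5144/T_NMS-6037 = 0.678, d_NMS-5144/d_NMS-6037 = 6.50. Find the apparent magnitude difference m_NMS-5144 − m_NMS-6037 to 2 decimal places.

5.18

L_NMS-5144/L_NMS-6037 = (1.30)²(0.678)⁴ = 0.3571.
F_NMS-5144/F_NMS-6037 = (L_NMS-5144/L_NMS-6037)/(d_NMS-5144/d_NMS-6037)² = 0.3571/42.25 = 0.008452.
m_NMS-5144 − m_NMS-6037 = −2.5 log₁₀(0.008452) = 5.18.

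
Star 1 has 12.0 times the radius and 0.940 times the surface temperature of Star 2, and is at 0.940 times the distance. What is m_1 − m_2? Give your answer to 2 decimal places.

L_1/L_2 = (12.0)²(0.940)⁴ = 112.4.
F_1/F_2 = (L_1/L_2)/(d_1/d_2)² = 112.4/0.8836 = 127.2.
m_1 − m_2 = −2.5 log₁₀(127.2) = -5.26.

-5.26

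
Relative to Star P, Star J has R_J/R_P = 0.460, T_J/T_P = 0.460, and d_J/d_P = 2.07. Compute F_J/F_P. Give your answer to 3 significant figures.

0.00221

L_J/L_P = (R_J/R_P)²(T_J/T_P)⁴ = (0.460)² × (0.460)⁴ = 0.009474.
F_J/F_P = (L_J/L_P)/(d_J/d_P)² = 0.009474 / (2.07)² = 0.002211.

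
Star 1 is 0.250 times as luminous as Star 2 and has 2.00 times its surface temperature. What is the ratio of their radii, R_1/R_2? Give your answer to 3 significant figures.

0.125

L ∝ R²T⁴ gives R ∝ √L / T², so
R_1/R_2 = √(0.250) / (2.00)² = 0.5000 / 4.000 = 0.1250.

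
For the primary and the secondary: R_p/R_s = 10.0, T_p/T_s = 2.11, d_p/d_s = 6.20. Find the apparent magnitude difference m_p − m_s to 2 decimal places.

-4.28

L_p/L_s = (10.0)²(2.11)⁴ = 1982.
F_p/F_s = (L_p/L_s)/(d_p/d_s)² = 1982/38.44 = 51.56.
m_p − m_s = −2.5 log₁₀(51.56) = -4.28.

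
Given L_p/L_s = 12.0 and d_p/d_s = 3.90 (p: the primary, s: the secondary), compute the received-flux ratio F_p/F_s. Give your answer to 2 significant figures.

0.79

F = L/(4πd²), so F_p/F_s = (L_p/L_s) / (d_p/d_s)²
= 12.0 / (3.90)² = 12.0 / 15.21 = 0.7890.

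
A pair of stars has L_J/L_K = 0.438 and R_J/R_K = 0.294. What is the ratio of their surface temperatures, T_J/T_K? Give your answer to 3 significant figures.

L ∝ R²T⁴ gives T ∝ (L/R²)^(1/4), so
T_J/T_K = (0.438 / 0.294²)^(1/4) = (5.067)^(1/4) = 1.500.

1.50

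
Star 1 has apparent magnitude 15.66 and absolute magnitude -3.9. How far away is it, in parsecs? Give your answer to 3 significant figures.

8.17×10^4 pc

m − M = 5 log₁₀(d/10 pc)
15.66 − (-3.9) = 19.56 = 5 log₁₀(d/10)
d = 10 × 10^(19.56/5) = 10 × 10^3.912 = 8.166×10^4 pc.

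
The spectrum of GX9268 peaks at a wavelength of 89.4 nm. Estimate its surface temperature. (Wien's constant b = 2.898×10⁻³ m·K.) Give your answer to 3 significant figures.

T = b/λ_max = 2.898×10⁻³ / (89.4×10⁻⁹) = 3.242×10^4 K.

3.24×10^4 K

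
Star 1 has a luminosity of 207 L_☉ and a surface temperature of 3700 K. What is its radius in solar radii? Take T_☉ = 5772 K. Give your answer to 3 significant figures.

R/R_☉ = √(L/L_☉) / (T/T_☉)² = √(207) / (0.6410)²
       = 14.39 / 0.4109 = 35.01.

35.0 solar radii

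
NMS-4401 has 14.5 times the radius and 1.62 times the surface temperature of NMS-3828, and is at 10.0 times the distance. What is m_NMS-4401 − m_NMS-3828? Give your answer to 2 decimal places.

-2.90

L_NMS-4401/L_NMS-3828 = (14.5)²(1.62)⁴ = 1448.
F_NMS-4401/F_NMS-3828 = (L_NMS-4401/L_NMS-3828)/(d_NMS-4401/d_NMS-3828)² = 1448/100.0 = 14.48.
m_NMS-4401 − m_NMS-3828 = −2.5 log₁₀(14.48) = -2.90.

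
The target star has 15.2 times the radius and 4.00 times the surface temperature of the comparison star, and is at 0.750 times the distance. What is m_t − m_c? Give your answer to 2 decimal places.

L_t/L_c = (15.2)²(4.00)⁴ = 5.915×10^4.
F_t/F_c = (L_t/L_c)/(d_t/d_c)² = 5.915×10^4/0.5625 = 1.051×10^5.
m_t − m_c = −2.5 log₁₀(1.051×10^5) = -12.55.

-12.55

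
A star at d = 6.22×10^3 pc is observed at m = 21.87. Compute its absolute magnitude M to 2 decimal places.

M = m − 5 log₁₀(d/10 pc) = 21.87 − 5 log₁₀(6.22×10^3/10)
  = 21.87 − 5 × 2.794 = 21.87 − 13.97 = 7.90.

7.90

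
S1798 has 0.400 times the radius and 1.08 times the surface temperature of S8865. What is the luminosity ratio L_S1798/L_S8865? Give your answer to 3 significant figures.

0.218

From the Stefan–Boltzmann law, L ∝ R²T⁴, so
L_S1798/L_S8865 = (R_S1798/R_S8865)² (T_S1798/T_S8865)⁴ = (0.400)² × (1.08)⁴ = 0.1600 × 1.360 = 0.2177.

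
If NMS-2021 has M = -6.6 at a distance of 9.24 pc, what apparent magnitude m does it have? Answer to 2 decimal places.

-6.77

m = M + 5 log₁₀(d/10 pc) = -6.6 + 5 log₁₀(9.24/10)
  = -6.6 + 5 × -0.034 = -6.6 + -0.17 = -6.77.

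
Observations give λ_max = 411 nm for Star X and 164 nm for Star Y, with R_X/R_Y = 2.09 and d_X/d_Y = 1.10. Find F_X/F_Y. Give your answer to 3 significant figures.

0.0915

Wien's law: T_X/T_Y = λ_Y/λ_X = 164/411 = 0.3990.
L_X/L_Y = (R_X/R_Y)²(T_X/T_Y)⁴ = (2.09)²(0.3990)⁴ = 0.1107.
F_X/F_Y = (L_X/L_Y)/(d_X/d_Y)² = 0.1107/(1.10)² = 0.09152.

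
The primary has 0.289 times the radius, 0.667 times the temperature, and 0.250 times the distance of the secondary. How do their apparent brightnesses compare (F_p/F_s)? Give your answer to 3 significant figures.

L_p/L_s = (R_p/R_s)²(T_p/T_s)⁴ = (0.289)² × (0.667)⁴ = 0.01653.
F_p/F_s = (L_p/L_s)/(d_p/d_s)² = 0.01653 / (0.250)² = 0.2645.

0.264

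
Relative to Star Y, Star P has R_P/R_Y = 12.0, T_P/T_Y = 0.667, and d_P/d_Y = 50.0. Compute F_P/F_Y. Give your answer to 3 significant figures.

0.0114

L_P/L_Y = (R_P/R_Y)²(T_P/T_Y)⁴ = (12.0)² × (0.667)⁴ = 28.50.
F_P/F_Y = (L_P/L_Y)/(d_P/d_Y)² = 28.50 / (50.0)² = 0.01140.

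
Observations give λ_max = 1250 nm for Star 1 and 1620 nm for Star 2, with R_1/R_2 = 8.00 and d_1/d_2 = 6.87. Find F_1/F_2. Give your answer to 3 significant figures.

3.83

Wien's law: T_1/T_2 = λ_2/λ_1 = 1620/1250 = 1.296.
L_1/L_2 = (R_1/R_2)²(T_1/T_2)⁴ = (8.00)²(1.296)⁴ = 180.6.
F_1/F_2 = (L_1/L_2)/(d_1/d_2)² = 180.6/(6.87)² = 3.825.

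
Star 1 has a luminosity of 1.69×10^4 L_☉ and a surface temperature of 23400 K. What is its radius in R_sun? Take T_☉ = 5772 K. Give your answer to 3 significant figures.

7.91 R_sun

R/R_☉ = √(L/L_☉) / (T/T_☉)² = √(1.69×10^4) / (4.054)²
       = 130.0 / 16.44 = 7.910.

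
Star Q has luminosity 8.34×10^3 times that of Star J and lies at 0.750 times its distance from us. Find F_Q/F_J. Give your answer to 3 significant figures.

F = L/(4πd²), so F_Q/F_J = (L_Q/L_J) / (d_Q/d_J)²
= 8.34×10^3 / (0.750)² = 8.34×10^3 / 0.5625 = 1.483×10^4.

1.48×10^4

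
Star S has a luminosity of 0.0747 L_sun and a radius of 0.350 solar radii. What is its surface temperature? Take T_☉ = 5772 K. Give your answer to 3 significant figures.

T/T_☉ = (L/L_☉)^(1/4) / (R/R_☉)^(1/2)
T = 5772 × (0.0747)^(1/4) / √(0.350) = 5772 × 0.5228 / 0.5916 = 5101 K.

5.10×10^3 K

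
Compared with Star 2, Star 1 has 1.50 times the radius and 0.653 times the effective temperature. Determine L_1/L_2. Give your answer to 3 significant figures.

From the Stefan–Boltzmann law, L ∝ R²T⁴, so
L_1/L_2 = (R_1/R_2)² (T_1/T_2)⁴ = (1.50)² × (0.653)⁴ = 2.250 × 0.1818 = 0.4091.

0.409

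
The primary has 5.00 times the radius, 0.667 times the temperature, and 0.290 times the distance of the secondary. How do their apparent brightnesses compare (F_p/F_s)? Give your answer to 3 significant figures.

58.8

L_p/L_s = (R_p/R_s)²(T_p/T_s)⁴ = (5.00)² × (0.667)⁴ = 4.948.
F_p/F_s = (L_p/L_s)/(d_p/d_s)² = 4.948 / (0.290)² = 58.84.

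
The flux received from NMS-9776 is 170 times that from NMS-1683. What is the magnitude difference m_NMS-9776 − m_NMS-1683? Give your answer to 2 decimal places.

m_NMS-9776 − m_NMS-1683 = −2.5 log₁₀(F_NMS-9776/F_NMS-1683) = −2.5 log₁₀(170) = −2.5 × (2.230) = -5.576.

-5.58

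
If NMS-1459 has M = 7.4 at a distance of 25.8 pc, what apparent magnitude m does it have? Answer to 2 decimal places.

9.46

m = M + 5 log₁₀(d/10 pc) = 7.4 + 5 log₁₀(25.8/10)
  = 7.4 + 5 × 0.412 = 7.4 + 2.06 = 9.46.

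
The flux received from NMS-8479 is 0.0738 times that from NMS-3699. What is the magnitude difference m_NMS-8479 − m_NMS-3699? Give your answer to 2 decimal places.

2.83

m_NMS-8479 − m_NMS-3699 = −2.5 log₁₀(F_NMS-8479/F_NMS-3699) = −2.5 log₁₀(0.0738) = −2.5 × (-1.132) = 2.830.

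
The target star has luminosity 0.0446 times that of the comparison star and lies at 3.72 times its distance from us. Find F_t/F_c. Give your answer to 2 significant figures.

0.0032

F = L/(4πd²), so F_t/F_c = (L_t/L_c) / (d_t/d_c)²
= 0.0446 / (3.72)² = 0.0446 / 13.84 = 0.003223.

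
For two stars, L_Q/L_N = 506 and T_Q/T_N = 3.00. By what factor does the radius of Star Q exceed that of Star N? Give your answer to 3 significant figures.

2.50

L ∝ R²T⁴ gives R ∝ √L / T², so
R_Q/R_N = √(506) / (3.00)² = 22.49 / 9.000 = 2.499.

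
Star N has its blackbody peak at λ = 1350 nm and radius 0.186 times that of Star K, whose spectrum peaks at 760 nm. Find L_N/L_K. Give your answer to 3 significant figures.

Wien's law gives T ∝ 1/λ_max, so T_N/T_K = λ_K/λ_N = 760/1350 = 0.5630.
Then L ∝ R²T⁴ gives L_N/L_K = (0.186)² × (0.5630)⁴ = 0.03460 × 0.1004 = 0.003475.

0.00347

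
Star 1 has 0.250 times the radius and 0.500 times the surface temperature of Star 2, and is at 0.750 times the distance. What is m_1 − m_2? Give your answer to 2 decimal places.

L_1/L_2 = (0.250)²(0.500)⁴ = 0.003906.
F_1/F_2 = (L_1/L_2)/(d_1/d_2)² = 0.003906/0.5625 = 0.006944.
m_1 − m_2 = −2.5 log₁₀(0.006944) = 5.40.

5.40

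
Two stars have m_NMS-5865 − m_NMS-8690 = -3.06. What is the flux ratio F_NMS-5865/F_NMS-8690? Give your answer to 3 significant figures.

F_NMS-5865/F_NMS-8690 = 10^(−(m_NMS-5865 − m_NMS-8690)/2.5) = 10^(3.06/2.5) = 10^1.224 = 16.75.

16.7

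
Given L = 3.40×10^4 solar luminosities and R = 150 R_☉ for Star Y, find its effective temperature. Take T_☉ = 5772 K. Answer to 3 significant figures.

T/T_☉ = (L/L_☉)^(1/4) / (R/R_☉)^(1/2)
T = 5772 × (3.40×10^4)^(1/4) / √(150) = 5772 × 13.58 / 12.25 = 6400 K.

6.40×10^3 K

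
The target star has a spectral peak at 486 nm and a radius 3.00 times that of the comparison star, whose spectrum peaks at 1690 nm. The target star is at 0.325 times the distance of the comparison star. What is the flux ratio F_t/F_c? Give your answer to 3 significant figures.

Wien's law: T_t/T_c = λ_c/λ_t = 1690/486 = 3.477.
L_t/L_c = (R_t/R_c)²(T_t/T_c)⁴ = (3.00)²(3.477)⁴ = 1316.
F_t/F_c = (L_t/L_c)/(d_t/d_c)² = 1316/(0.325)² = 1.246×10^4.

1.25×10^4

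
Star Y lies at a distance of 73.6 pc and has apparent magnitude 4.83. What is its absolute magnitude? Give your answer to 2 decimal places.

M = m − 5 log₁₀(d/10 pc) = 4.83 − 5 log₁₀(73.6/10)
  = 4.83 − 5 × 0.867 = 4.83 − 4.33 = 0.50.

0.50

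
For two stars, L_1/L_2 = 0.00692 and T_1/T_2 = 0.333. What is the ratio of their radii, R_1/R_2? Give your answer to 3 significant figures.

0.750

L ∝ R²T⁴ gives R ∝ √L / T², so
R_1/R_2 = √(0.00692) / (0.333)² = 0.08319 / 0.1109 = 0.7502.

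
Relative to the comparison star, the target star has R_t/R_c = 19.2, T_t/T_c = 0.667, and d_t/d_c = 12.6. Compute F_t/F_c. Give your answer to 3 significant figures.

L_t/L_c = (R_t/R_c)²(T_t/T_c)⁴ = (19.2)² × (0.667)⁴ = 72.96.
F_t/F_c = (L_t/L_c)/(d_t/d_c)² = 72.96 / (12.6)² = 0.4596.

0.460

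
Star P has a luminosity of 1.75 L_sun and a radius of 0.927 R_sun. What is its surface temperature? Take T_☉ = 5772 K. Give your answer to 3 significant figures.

T/T_☉ = (L/L_☉)^(1/4) / (R/R_☉)^(1/2)
T = 5772 × (1.75)^(1/4) / √(0.927) = 5772 × 1.150 / 0.9628 = 6895 K.

6.90×10^3 K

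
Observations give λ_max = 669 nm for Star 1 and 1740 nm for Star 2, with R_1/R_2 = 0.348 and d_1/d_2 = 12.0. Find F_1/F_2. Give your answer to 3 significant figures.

0.0385

Wien's law: T_1/T_2 = λ_2/λ_1 = 1740/669 = 2.601.
L_1/L_2 = (R_1/R_2)²(T_1/T_2)⁴ = (0.348)²(2.601)⁴ = 5.542.
F_1/F_2 = (L_1/L_2)/(d_1/d_2)² = 5.542/(12.0)² = 0.03848.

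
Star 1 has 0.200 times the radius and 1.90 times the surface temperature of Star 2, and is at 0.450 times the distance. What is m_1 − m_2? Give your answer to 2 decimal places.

-1.03

L_1/L_2 = (0.200)²(1.90)⁴ = 0.5213.
F_1/F_2 = (L_1/L_2)/(d_1/d_2)² = 0.5213/0.2025 = 2.574.
m_1 − m_2 = −2.5 log₁₀(2.574) = -1.03.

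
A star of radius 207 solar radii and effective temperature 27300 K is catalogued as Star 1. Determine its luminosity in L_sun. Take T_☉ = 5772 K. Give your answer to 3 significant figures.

2.14×10^7 L_sun

L/L_☉ = (R/R_☉)² (T/T_☉)⁴ = (207)² × (27300/5772)⁴
       = 4.285×10^4 × (4.730)⁴ = 4.285×10^4 × 500.4 = 2.144×10^7.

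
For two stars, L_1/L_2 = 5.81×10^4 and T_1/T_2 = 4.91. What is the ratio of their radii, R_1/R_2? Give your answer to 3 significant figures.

10.0

L ∝ R²T⁴ gives R ∝ √L / T², so
R_1/R_2 = √(5.81×10^4) / (4.91)² = 241.0 / 24.11 = 9.998.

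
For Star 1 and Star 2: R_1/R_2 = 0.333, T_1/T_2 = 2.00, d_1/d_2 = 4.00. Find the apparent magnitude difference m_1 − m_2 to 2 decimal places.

2.39

L_1/L_2 = (0.333)²(2.00)⁴ = 1.774.
F_1/F_2 = (L_1/L_2)/(d_1/d_2)² = 1.774/16.00 = 0.1109.
m_1 − m_2 = −2.5 log₁₀(0.1109) = 2.39.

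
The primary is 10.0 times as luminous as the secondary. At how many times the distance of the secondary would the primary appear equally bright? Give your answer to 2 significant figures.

Equal flux requires L_p/d_p² = L_s/d_s², so d_p/d_s = √(L_p/L_s)
= √(10.0) = 3.162.

3.2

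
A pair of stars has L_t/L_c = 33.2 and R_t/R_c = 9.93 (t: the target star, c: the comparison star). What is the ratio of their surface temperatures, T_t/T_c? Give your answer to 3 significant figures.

0.762

L ∝ R²T⁴ gives T ∝ (L/R²)^(1/4), so
T_t/T_c = (33.2 / 9.93²)^(1/4) = (0.3367)^(1/4) = 0.7617.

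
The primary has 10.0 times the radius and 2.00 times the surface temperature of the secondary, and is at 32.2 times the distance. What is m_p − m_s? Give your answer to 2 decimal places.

-0.47

L_p/L_s = (10.0)²(2.00)⁴ = 1600.
F_p/F_s = (L_p/L_s)/(d_p/d_s)² = 1600/1037 = 1.543.
m_p − m_s = −2.5 log₁₀(1.543) = -0.47.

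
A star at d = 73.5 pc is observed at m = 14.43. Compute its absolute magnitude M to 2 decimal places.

10.10

M = m − 5 log₁₀(d/10 pc) = 14.43 − 5 log₁₀(73.5/10)
  = 14.43 − 5 × 0.866 = 14.43 − 4.33 = 10.10.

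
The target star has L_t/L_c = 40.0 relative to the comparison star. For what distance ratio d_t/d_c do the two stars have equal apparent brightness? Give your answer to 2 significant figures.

Equal flux requires L_t/d_t² = L_c/d_c², so d_t/d_c = √(L_t/L_c)
= √(40.0) = 6.325.

6.3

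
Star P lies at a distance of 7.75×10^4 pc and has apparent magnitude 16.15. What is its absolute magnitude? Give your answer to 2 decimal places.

M = m − 5 log₁₀(d/10 pc) = 16.15 − 5 log₁₀(7.75×10^4/10)
  = 16.15 − 5 × 3.889 = 16.15 − 19.45 = -3.30.

-3.30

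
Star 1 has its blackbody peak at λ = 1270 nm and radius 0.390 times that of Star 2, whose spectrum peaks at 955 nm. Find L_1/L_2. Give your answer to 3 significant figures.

Wien's law gives T ∝ 1/λ_max, so T_1/T_2 = λ_2/λ_1 = 955/1270 = 0.7520.
Then L ∝ R²T⁴ gives L_1/L_2 = (0.390)² × (0.7520)⁴ = 0.1521 × 0.3197 = 0.04863.

0.0486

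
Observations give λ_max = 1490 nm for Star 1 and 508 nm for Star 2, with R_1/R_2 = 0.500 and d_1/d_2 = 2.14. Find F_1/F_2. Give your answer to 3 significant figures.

Wien's law: T_1/T_2 = λ_2/λ_1 = 508/1490 = 0.3409.
L_1/L_2 = (R_1/R_2)²(T_1/T_2)⁴ = (0.500)²(0.3409)⁴ = 0.003378.
F_1/F_2 = (L_1/L_2)/(d_1/d_2)² = 0.003378/(2.14)² = 7.376×10^-4.

7.38×10^-4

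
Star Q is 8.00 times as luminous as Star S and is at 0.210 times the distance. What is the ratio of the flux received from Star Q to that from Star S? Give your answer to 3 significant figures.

181

F = L/(4πd²), so F_Q/F_S = (L_Q/L_S) / (d_Q/d_S)²
= 8.00 / (0.210)² = 8.00 / 0.04410 = 181.4.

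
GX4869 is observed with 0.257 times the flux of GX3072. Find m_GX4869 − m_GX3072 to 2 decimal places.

1.48

m_GX4869 − m_GX3072 = −2.5 log₁₀(F_GX4869/F_GX3072) = −2.5 log₁₀(0.257) = −2.5 × (-0.590) = 1.475.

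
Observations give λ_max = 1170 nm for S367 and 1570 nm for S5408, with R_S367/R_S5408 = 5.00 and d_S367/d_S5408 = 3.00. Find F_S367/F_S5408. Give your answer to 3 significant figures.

9.01

Wien's law: T_S367/T_S5408 = λ_S5408/λ_S367 = 1570/1170 = 1.342.
L_S367/L_S5408 = (R_S367/R_S5408)²(T_S367/T_S5408)⁴ = (5.00)²(1.342)⁴ = 81.06.
F_S367/F_S5408 = (L_S367/L_S5408)/(d_S367/d_S5408)² = 81.06/(3.00)² = 9.006.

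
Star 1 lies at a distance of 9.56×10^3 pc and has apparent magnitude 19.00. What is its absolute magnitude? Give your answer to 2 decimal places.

4.10

M = m − 5 log₁₀(d/10 pc) = 19.00 − 5 log₁₀(9.56×10^3/10)
  = 19.00 − 5 × 2.980 = 19.00 − 14.90 = 4.10.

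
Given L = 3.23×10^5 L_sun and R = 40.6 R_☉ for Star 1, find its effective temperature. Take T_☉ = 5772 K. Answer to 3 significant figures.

2.16×10^4 K

T/T_☉ = (L/L_☉)^(1/4) / (R/R_☉)^(1/2)
T = 5772 × (3.23×10^5)^(1/4) / √(40.6) = 5772 × 23.84 / 6.372 = 2.160×10^4 K.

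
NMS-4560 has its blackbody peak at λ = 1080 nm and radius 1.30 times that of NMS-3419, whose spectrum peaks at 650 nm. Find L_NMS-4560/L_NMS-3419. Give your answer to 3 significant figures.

Wien's law gives T ∝ 1/λ_max, so T_NMS-4560/T_NMS-3419 = λ_NMS-3419/λ_NMS-4560 = 650/1080 = 0.6019.
Then L ∝ R²T⁴ gives L_NMS-4560/L_NMS-3419 = (1.30)² × (0.6019)⁴ = 1.690 × 0.1312 = 0.2217.

0.222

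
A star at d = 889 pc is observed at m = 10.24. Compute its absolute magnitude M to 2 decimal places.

0.50

M = m − 5 log₁₀(d/10 pc) = 10.24 − 5 log₁₀(889/10)
  = 10.24 − 5 × 1.949 = 10.24 − 9.74 = 0.50.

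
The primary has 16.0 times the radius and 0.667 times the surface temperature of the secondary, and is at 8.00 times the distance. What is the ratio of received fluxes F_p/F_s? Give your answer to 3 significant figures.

0.792

L_p/L_s = (R_p/R_s)²(T_p/T_s)⁴ = (16.0)² × (0.667)⁴ = 50.67.
F_p/F_s = (L_p/L_s)/(d_p/d_s)² = 50.67 / (8.00)² = 0.7917.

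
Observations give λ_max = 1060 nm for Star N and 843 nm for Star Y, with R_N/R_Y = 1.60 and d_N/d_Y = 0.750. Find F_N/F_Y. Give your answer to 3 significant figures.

1.82

Wien's law: T_N/T_Y = λ_Y/λ_N = 843/1060 = 0.7953.
L_N/L_Y = (R_N/R_Y)²(T_N/T_Y)⁴ = (1.60)²(0.7953)⁴ = 1.024.
F_N/F_Y = (L_N/L_Y)/(d_N/d_Y)² = 1.024/(0.750)² = 1.821.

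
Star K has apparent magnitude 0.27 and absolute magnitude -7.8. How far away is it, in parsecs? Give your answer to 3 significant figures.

411 pc

m − M = 5 log₁₀(d/10 pc)
0.27 − (-7.8) = 8.07 = 5 log₁₀(d/10)
d = 10 × 10^(8.07/5) = 10 × 10^1.614 = 411.1 pc.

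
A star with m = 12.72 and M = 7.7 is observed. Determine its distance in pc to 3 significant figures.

101 pc

m − M = 5 log₁₀(d/10 pc)
12.72 − (7.7) = 5.02 = 5 log₁₀(d/10)
d = 10 × 10^(5.02/5) = 10 × 10^1.004 = 100.9 pc.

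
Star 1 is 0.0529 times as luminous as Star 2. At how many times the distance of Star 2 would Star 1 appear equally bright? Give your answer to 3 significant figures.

0.230

Equal flux requires L_1/d_1² = L_2/d_2², so d_1/d_2 = √(L_1/L_2)
= √(0.0529) = 0.2300.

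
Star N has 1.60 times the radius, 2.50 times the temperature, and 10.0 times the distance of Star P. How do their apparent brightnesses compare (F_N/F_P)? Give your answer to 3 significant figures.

L_N/L_P = (R_N/R_P)²(T_N/T_P)⁴ = (1.60)² × (2.50)⁴ = 100.0.
F_N/F_P = (L_N/L_P)/(d_N/d_P)² = 100.0 / (10.0)² = 1.000.

1.00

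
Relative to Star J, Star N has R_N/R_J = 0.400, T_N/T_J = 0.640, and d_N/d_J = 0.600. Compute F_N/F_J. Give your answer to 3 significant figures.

0.0746

L_N/L_J = (R_N/R_J)²(T_N/T_J)⁴ = (0.400)² × (0.640)⁴ = 0.02684.
F_N/F_J = (L_N/L_J)/(d_N/d_J)² = 0.02684 / (0.600)² = 0.07457.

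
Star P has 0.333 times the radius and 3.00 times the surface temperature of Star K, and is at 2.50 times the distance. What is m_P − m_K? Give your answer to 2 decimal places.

L_P/L_K = (0.333)²(3.00)⁴ = 8.982.
F_P/F_K = (L_P/L_K)/(d_P/d_K)² = 8.982/6.250 = 1.437.
m_P − m_K = −2.5 log₁₀(1.437) = -0.39.

-0.39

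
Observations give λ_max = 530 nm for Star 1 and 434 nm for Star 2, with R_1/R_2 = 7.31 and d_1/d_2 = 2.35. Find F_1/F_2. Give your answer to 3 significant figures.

Wien's law: T_1/T_2 = λ_2/λ_1 = 434/530 = 0.8189.
L_1/L_2 = (R_1/R_2)²(T_1/T_2)⁴ = (7.31)²(0.8189)⁴ = 24.03.
F_1/F_2 = (L_1/L_2)/(d_1/d_2)² = 24.03/(2.35)² = 4.351.

4.35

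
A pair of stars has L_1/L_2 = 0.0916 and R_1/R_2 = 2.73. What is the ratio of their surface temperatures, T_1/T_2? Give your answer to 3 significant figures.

0.333

L ∝ R²T⁴ gives T ∝ (L/R²)^(1/4), so
T_1/T_2 = (0.0916 / 2.73²)^(1/4) = (0.01229)^(1/4) = 0.3330.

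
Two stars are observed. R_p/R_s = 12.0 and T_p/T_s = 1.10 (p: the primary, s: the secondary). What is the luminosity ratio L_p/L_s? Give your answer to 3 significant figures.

From the Stefan–Boltzmann law, L ∝ R²T⁴, so
L_p/L_s = (R_p/R_s)² (T_p/T_s)⁴ = (12.0)² × (1.10)⁴ = 144.0 × 1.464 = 210.8.

211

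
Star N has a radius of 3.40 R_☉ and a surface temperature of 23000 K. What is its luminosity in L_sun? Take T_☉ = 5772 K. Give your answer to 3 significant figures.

2.91×10^3 L_sun

L/L_☉ = (R/R_☉)² (T/T_☉)⁴ = (3.40)² × (23000/5772)⁴
       = 11.56 × (3.985)⁴ = 11.56 × 252.1 = 2914.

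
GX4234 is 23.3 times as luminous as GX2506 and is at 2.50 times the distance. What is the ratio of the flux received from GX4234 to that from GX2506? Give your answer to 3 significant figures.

3.73

F = L/(4πd²), so F_GX4234/F_GX2506 = (L_GX4234/L_GX2506) / (d_GX4234/d_GX2506)²
= 23.3 / (2.50)² = 23.3 / 6.250 = 3.728.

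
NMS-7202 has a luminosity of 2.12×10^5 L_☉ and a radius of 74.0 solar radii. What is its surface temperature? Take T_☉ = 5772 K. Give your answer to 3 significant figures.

1.44×10^4 K

T/T_☉ = (L/L_☉)^(1/4) / (R/R_☉)^(1/2)
T = 5772 × (2.12×10^5)^(1/4) / √(74.0) = 5772 × 21.46 / 8.602 = 1.440×10^4 K.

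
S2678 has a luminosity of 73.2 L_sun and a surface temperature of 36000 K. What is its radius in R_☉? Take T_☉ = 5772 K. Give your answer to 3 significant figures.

0.220 R_☉

R/R_☉ = √(L/L_☉) / (T/T_☉)² = √(73.2) / (6.237)²
       = 8.556 / 38.90 = 0.2199.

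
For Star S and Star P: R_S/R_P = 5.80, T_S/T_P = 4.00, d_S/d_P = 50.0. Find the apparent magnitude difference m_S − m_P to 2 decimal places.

-1.34

L_S/L_P = (5.80)²(4.00)⁴ = 8612.
F_S/F_P = (L_S/L_P)/(d_S/d_P)² = 8612/2500 = 3.445.
m_S − m_P = −2.5 log₁₀(3.445) = -1.34.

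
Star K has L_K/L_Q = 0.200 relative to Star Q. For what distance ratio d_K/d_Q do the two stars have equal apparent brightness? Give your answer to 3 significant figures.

0.447

Equal flux requires L_K/d_K² = L_Q/d_Q², so d_K/d_Q = √(L_K/L_Q)
= √(0.200) = 0.4472.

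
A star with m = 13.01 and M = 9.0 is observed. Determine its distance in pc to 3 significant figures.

63.4 pc

m − M = 5 log₁₀(d/10 pc)
13.01 − (9.0) = 4.01 = 5 log₁₀(d/10)
d = 10 × 10^(4.01/5) = 10 × 10^0.802 = 63.39 pc.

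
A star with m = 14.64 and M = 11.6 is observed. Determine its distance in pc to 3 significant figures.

40.6 pc

m − M = 5 log₁₀(d/10 pc)
14.64 − (11.6) = 3.04 = 5 log₁₀(d/10)
d = 10 × 10^(3.04/5) = 10 × 10^0.608 = 40.55 pc.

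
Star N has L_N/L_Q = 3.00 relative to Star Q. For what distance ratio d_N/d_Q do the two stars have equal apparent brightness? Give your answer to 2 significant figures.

1.7

Equal flux requires L_N/d_N² = L_Q/d_Q², so d_N/d_Q = √(L_N/L_Q)
= √(3.00) = 1.732.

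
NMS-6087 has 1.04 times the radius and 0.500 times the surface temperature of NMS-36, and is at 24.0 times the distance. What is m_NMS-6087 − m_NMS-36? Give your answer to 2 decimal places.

L_NMS-6087/L_NMS-36 = (1.04)²(0.500)⁴ = 0.06760.
F_NMS-6087/F_NMS-36 = (L_NMS-6087/L_NMS-36)/(d_NMS-6087/d_NMS-36)² = 0.06760/576.0 = 1.174×10^-4.
m_NMS-6087 − m_NMS-36 = −2.5 log₁₀(1.174×10^-4) = 9.83.

9.83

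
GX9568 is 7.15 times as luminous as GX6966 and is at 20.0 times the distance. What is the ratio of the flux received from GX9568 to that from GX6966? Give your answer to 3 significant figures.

0.0179

F = L/(4πd²), so F_GX9568/F_GX6966 = (L_GX9568/L_GX6966) / (d_GX9568/d_GX6966)²
= 7.15 / (20.0)² = 7.15 / 400.0 = 0.01788.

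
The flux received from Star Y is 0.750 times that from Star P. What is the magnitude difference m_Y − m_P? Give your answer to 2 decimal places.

m_Y − m_P = −2.5 log₁₀(F_Y/F_P) = −2.5 log₁₀(0.750) = −2.5 × (-0.125) = 0.312.

0.31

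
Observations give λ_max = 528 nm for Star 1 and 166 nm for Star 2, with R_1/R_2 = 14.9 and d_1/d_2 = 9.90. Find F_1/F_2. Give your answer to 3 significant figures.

Wien's law: T_1/T_2 = λ_2/λ_1 = 166/528 = 0.3144.
L_1/L_2 = (R_1/R_2)²(T_1/T_2)⁴ = (14.9)²(0.3144)⁴ = 2.169.
F_1/F_2 = (L_1/L_2)/(d_1/d_2)² = 2.169/(9.90)² = 0.02213.

0.0221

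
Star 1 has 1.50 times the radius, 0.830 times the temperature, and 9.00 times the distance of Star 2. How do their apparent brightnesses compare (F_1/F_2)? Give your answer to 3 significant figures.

0.0132

L_1/L_2 = (R_1/R_2)²(T_1/T_2)⁴ = (1.50)² × (0.830)⁴ = 1.068.
F_1/F_2 = (L_1/L_2)/(d_1/d_2)² = 1.068 / (9.00)² = 0.01318.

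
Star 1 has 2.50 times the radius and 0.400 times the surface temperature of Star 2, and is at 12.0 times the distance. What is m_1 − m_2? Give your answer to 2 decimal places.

7.39

L_1/L_2 = (2.50)²(0.400)⁴ = 0.1600.
F_1/F_2 = (L_1/L_2)/(d_1/d_2)² = 0.1600/144.0 = 0.001111.
m_1 − m_2 = −2.5 log₁₀(0.001111) = 7.39.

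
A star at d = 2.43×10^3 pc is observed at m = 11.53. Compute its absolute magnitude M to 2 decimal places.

-0.40

M = m − 5 log₁₀(d/10 pc) = 11.53 − 5 log₁₀(2.43×10^3/10)
  = 11.53 − 5 × 2.386 = 11.53 − 11.93 = -0.40.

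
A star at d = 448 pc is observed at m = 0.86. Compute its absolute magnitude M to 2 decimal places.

M = m − 5 log₁₀(d/10 pc) = 0.86 − 5 log₁₀(448/10)
  = 0.86 − 5 × 1.651 = 0.86 − 8.26 = -7.40.

-7.40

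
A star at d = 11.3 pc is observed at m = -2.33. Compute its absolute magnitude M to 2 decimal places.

-2.60

M = m − 5 log₁₀(d/10 pc) = -2.33 − 5 log₁₀(11.3/10)
  = -2.33 − 5 × 0.053 = -2.33 − 0.27 = -2.60.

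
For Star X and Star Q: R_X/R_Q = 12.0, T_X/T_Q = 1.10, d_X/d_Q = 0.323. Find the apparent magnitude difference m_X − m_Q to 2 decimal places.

L_X/L_Q = (12.0)²(1.10)⁴ = 210.8.
F_X/F_Q = (L_X/L_Q)/(d_X/d_Q)² = 210.8/0.1043 = 2021.
m_X − m_Q = −2.5 log₁₀(2021) = -8.26.

-8.26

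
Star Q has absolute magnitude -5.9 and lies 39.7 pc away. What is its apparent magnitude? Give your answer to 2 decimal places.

m = M + 5 log₁₀(d/10 pc) = -5.9 + 5 log₁₀(39.7/10)
  = -5.9 + 5 × 0.599 = -5.9 + 2.99 = -2.91.

-2.91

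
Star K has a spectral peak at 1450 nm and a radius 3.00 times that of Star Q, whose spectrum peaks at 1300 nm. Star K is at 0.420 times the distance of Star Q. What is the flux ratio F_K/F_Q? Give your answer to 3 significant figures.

33.0

Wien's law: T_K/T_Q = λ_Q/λ_K = 1300/1450 = 0.8966.
L_K/L_Q = (R_K/R_Q)²(T_K/T_Q)⁴ = (3.00)²(0.8966)⁴ = 5.815.
F_K/F_Q = (L_K/L_Q)/(d_K/d_Q)² = 5.815/(0.420)² = 32.96.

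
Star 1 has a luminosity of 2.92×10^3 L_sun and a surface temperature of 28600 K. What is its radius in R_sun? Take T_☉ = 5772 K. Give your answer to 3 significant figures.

2.20 R_sun

R/R_☉ = √(L/L_☉) / (T/T_☉)² = √(2.92×10^3) / (4.955)²
       = 54.04 / 24.55 = 2.201.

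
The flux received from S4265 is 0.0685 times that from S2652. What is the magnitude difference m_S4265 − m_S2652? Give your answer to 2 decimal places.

m_S4265 − m_S2652 = −2.5 log₁₀(F_S4265/F_S2652) = −2.5 log₁₀(0.0685) = −2.5 × (-1.164) = 2.911.

2.91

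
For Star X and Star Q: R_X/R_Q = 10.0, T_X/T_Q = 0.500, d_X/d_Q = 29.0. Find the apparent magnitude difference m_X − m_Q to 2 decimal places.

5.32

L_X/L_Q = (10.0)²(0.500)⁴ = 6.250.
F_X/F_Q = (L_X/L_Q)/(d_X/d_Q)² = 6.250/841.0 = 0.007432.
m_X − m_Q = −2.5 log₁₀(0.007432) = 5.32.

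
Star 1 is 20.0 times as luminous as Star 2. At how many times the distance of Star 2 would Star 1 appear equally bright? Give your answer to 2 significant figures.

4.5

Equal flux requires L_1/d_1² = L_2/d_2², so d_1/d_2 = √(L_1/L_2)
= √(20.0) = 4.472.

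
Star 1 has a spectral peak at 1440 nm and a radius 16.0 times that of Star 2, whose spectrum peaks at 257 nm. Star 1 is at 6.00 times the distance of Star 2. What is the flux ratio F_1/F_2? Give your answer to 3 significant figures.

Wien's law: T_1/T_2 = λ_2/λ_1 = 257/1440 = 0.1785.
L_1/L_2 = (R_1/R_2)²(T_1/T_2)⁴ = (16.0)²(0.1785)⁴ = 0.2597.
F_1/F_2 = (L_1/L_2)/(d_1/d_2)² = 0.2597/(6.00)² = 0.007215.

0.00721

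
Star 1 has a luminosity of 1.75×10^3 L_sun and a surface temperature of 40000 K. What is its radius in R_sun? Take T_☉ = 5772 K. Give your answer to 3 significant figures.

R/R_☉ = √(L/L_☉) / (T/T_☉)² = √(1.75×10^3) / (6.930)²
       = 41.83 / 48.02 = 0.8711.

0.871 R_sun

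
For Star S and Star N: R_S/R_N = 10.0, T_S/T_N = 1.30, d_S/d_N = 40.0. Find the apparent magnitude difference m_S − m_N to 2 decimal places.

1.87

L_S/L_N = (10.0)²(1.30)⁴ = 285.6.
F_S/F_N = (L_S/L_N)/(d_S/d_N)² = 285.6/1600 = 0.1785.
m_S − m_N = −2.5 log₁₀(0.1785) = 1.87.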